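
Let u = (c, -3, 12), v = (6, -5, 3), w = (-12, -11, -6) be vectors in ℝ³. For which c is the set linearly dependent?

Dependence holds iff the 3×3 matrix [u v w] is singular.
The determinant works out to 63*c - 1512.
This vanishes exactly when c = 24.

c = 24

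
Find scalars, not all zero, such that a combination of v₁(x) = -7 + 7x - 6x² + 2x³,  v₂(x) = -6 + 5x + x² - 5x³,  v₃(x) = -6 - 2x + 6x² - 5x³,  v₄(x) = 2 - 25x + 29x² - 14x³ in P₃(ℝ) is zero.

2v₁ + v₂ - 3v₃ + v₄ = 0

Take coordinates with respect to {1, x, …, x³}.
Set up α₁v₁ + … + α₄v₄ = 0 and solve the homogeneous system.
One solution (up to scaling) is (2, 1, -3, 1).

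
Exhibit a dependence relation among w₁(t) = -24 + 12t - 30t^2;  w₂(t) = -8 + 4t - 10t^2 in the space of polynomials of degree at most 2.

Write each element as a vector in ℝ³ using {1, t, t^2}.
Set up α₁w₁ + α₂w₂ = 0 and solve the homogeneous system.
One solution (up to scaling) is (1, -3).

w₁ - 3w₂ = 0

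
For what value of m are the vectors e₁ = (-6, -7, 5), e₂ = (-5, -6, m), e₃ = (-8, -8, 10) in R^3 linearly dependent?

m = 15/4

Place the vectors as rows of a 3×3 matrix; dependence ⇔ determinant zero.
Expanding, det = 8*m - 30.
Solving 8*m - 30 = 0 yields m = 15/4.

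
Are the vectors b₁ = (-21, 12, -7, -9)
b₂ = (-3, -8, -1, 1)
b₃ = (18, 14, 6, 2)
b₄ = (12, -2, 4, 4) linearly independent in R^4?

linearly dependent

The matrix [b₁|b₂|b₃|b₄] has determinant 0.
A zero determinant means the columns are linearly dependent.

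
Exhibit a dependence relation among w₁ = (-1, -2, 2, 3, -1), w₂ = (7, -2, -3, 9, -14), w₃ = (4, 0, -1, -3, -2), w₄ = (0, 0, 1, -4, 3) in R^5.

w₁ - w₂ + 2w₃ - 3w₄ = 0

Row-reduce the matrix with w₁, w₂, w₃, w₄ as columns; the null space gives the coefficients.
One solution (up to scaling) is (1, -1, 2, -3).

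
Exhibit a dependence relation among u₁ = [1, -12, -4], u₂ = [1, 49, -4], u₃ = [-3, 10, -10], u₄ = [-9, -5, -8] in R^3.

Row-reduce the matrix with u₁, u₂, u₃, u₄ as columns; the null space gives the coefficients.
One solution (up to scaling) is (2, 1, -2, 1).

2u₁ + u₂ - 2u₃ + u₄ = 0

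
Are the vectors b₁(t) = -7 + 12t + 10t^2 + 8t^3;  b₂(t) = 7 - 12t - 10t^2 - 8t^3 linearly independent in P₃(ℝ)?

Take coordinates with respect to the standard basis {1, t, …, t^3}.
Row-reduce the matrix whose columns are b₁, b₂.
The reduction yields 1 nonzero row, so the rank is 1.
Since rank 1 < 2, the set is linearly dependent.

linearly dependent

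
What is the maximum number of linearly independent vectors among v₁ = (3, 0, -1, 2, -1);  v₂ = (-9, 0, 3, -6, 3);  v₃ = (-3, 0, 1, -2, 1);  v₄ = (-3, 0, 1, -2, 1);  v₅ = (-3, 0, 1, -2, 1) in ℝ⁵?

Row-reduce the 5×5 matrix with these as rows.
Reduction leaves 1 leading entry, giving rank 1.

1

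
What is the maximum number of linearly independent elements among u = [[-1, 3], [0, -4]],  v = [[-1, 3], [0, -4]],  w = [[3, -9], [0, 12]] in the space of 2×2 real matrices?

1

Represent each element by its coordinate vector in ℝ⁴.
Apply Gaussian elimination to the matrix whose rows are u, v, w.
The echelon form has 1 nonzero row, so the rank is 1.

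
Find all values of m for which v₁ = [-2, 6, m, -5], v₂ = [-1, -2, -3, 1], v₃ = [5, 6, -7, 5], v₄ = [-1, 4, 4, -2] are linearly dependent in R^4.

m = 10

Place the vectors as rows of a 4×4 matrix; dependence ⇔ determinant zero.
Expanding, det = 48*m - 480.
Solving 48*m - 480 = 0 yields m = 10.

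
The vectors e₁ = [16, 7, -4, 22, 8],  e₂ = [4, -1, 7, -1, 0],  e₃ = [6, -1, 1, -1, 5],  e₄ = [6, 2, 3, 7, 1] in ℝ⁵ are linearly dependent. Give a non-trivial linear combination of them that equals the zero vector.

e₁ + 2e₂ - e₃ - 3e₄ = 0

Write the vectors as columns of a matrix and find a nonzero vector in its null space.
A generator of the null space is (1, 2, -1, -3).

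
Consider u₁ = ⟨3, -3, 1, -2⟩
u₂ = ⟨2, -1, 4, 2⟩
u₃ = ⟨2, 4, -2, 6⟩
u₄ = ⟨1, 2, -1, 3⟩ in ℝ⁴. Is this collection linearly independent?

One vector is a scalar multiple of another, so the set is dependent.

linearly dependent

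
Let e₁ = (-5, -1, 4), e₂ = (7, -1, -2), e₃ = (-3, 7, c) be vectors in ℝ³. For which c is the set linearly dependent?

c = -9

The vectors are dependent exactly when the determinant of the matrix with rows e₁, e₂, e₃ vanishes.
Cofactor expansion gives det = 12*c + 108.
Solving 12*c + 108 = 0 yields c = -9.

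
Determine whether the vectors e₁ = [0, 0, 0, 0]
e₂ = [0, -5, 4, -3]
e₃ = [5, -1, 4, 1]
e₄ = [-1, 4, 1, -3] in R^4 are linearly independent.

One of the vectors is the zero vector, so the set is linearly dependent.

linearly dependent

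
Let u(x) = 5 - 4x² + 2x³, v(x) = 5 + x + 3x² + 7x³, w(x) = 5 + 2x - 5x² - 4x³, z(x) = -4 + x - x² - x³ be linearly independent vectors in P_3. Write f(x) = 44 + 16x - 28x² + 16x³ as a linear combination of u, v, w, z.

f = 4u + 4v + 4w + 4z

Take coordinate vectors relative to {1, x, …, x³}.
Since u, v, w, z are independent, the coefficients expressing f are uniquely determined by a linear system.
The system has the unique solution (α₁, …, α₄) = (4, 4, 4, 4).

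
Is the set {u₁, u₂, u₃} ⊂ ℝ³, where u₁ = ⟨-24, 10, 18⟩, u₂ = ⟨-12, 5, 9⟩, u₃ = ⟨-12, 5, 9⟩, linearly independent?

Form the 3×3 matrix with these as columns; its determinant is 0.
A zero determinant means the columns are linearly dependent.
Indeed u₁ - 2u₂ = 0.

linearly dependent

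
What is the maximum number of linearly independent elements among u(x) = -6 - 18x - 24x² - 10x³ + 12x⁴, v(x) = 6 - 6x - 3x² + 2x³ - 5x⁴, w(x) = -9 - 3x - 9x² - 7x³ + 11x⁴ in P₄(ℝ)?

2

Use coordinates relative to {1, x, …, x⁴}.
Apply Gaussian elimination to the matrix whose rows are u, v, w.
Reduction leaves 2 leading entries, giving rank 2.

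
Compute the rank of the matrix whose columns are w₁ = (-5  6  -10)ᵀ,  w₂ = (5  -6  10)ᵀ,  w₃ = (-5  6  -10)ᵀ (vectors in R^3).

rank 1

Put the 3×3 matrix [w₁|w₂|w₃] into echelon form.
There is 1 pivot column, so rank = 1.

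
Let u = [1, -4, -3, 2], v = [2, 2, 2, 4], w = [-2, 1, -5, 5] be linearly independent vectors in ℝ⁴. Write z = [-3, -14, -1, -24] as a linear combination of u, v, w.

Set up the augmented matrix [u | v | w | z] and row-reduce.
Row-reducing the augmented matrix gives the unique coefficients (a₁, a₂, a₃) = (1, -4, -2).

z = u - 4v - 2w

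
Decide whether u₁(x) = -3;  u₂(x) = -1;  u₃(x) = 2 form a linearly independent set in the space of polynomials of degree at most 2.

Take coordinates with respect to the standard basis {1, x, x^2}.
One vector is a scalar multiple of another, so the set is dependent.

linearly dependent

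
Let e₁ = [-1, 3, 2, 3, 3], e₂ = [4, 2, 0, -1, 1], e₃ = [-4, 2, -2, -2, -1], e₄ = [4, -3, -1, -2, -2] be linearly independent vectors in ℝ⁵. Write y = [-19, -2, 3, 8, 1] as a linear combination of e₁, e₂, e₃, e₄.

y = -e₁ - 3e₂ - e₃ - 3e₄

Since e₁, e₂, e₃, e₄ are independent, the coefficients expressing y are uniquely determined by a linear system.
Back-substitution yields (c₁, …, c₄) = (-1, -3, -1, -3).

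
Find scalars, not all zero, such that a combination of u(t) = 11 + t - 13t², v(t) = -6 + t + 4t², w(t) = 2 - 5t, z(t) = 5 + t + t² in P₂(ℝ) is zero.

Pass to coordinate vectors relative to the basis {1, t, t²}.
Solve the homogeneous system with u, v, w, z as columns by row-reducing the coefficient matrix.
The free variable yields coefficients (1, 3, 1, 1) (any nonzero multiple also works).

u + 3v + w + z = 0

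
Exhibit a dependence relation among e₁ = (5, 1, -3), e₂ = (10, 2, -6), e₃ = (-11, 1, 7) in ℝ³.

Row-reduce the matrix with e₁, e₂, e₃ as columns; the null space gives the coefficients.
One solution (up to scaling) is (2, -1, 0).

2e₁ - e₂ = 0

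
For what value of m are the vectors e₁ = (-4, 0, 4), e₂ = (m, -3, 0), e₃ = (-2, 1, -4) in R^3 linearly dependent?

m = 18

Place the vectors as rows of a 3×3 matrix; dependence ⇔ determinant zero.
Cofactor expansion gives det = 4*m - 72.
Solving 4*m - 72 = 0 yields m = 18.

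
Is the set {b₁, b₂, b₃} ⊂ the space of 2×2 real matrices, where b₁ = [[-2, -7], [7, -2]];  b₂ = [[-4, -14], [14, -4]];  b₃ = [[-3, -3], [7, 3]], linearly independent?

Write each element as a coordinate vector in ℝ⁴ using {E₁₁, E₁₂, E₂₁, E₂₂}.
Place the vectors as rows of a 3×4 matrix and reduce to echelon form.
The reduction yields 2 nonzero rows, so the rank is 2.
Since rank 2 < 3, the set is linearly dependent.

linearly dependent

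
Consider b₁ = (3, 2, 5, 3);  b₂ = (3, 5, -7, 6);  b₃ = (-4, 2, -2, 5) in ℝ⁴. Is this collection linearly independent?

Row-reduce the matrix whose columns are b₁, b₂, b₃.
The reduction yields 3 nonzero rows, so the rank is 3.
Since rank = 3 (the number of vectors), the set is linearly independent.

linearly independent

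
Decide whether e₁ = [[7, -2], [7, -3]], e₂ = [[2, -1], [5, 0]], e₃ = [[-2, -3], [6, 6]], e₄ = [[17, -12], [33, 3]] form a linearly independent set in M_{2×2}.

Take coordinates with respect to the standard basis {E₁₁, E₁₂, E₂₁, E₂₂}.
Form the 4×4 matrix with these as columns; its determinant is 0.
A zero determinant means the columns are linearly dependent.

linearly dependent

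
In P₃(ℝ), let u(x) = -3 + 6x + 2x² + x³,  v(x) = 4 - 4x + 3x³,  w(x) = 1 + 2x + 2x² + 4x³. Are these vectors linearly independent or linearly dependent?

linearly dependent

Write each element as a coordinate vector in ℝ⁴ using {1, x, …, x³}.
Row-reduce the matrix whose columns are u, v, w.
The reduction yields 2 nonzero rows, so the rank is 2.
Since rank 2 < 3, the set is linearly dependent.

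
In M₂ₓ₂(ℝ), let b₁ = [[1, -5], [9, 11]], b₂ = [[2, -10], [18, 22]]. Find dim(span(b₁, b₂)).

Represent each element by its coordinate vector in ℝ⁴.
Form the matrix with b₁, b₂ as columns and reduce.
Reduction leaves 1 leading entry, giving rank 1.

dim = 1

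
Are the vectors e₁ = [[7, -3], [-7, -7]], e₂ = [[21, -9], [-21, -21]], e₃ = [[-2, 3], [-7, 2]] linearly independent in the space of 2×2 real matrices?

Take coordinates with respect to the standard basis {E₁₁, E₁₂, E₂₁, E₂₂}.
Row-reduce the matrix whose columns are e₁, e₂, e₃.
The reduction yields 2 nonzero rows, so the rank is 2.
Since rank 2 < 3, the set is linearly dependent.

linearly dependent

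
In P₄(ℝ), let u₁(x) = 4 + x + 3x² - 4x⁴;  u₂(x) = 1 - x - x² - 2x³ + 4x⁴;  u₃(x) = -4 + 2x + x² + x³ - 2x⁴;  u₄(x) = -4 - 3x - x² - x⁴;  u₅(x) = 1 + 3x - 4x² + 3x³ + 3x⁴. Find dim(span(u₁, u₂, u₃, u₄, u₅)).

dim = 5

Represent each element by its coordinate vector in ℝ⁵.
Apply Gaussian elimination to the matrix whose rows are u₁, u₂, u₃, u₄, u₅.
Exactly 5 pivots survive; hence the rank is 5.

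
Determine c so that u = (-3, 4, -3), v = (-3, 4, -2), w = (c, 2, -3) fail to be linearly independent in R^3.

The vectors are dependent exactly when the determinant of the matrix with rows u, v, w vanishes.
The determinant works out to 4*c + 6.
Setting this to zero gives c = -3/2.

c = -3/2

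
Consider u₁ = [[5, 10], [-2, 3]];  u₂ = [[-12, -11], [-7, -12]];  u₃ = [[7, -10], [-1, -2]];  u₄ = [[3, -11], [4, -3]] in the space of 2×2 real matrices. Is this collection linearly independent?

linearly independent

Write each element as a coordinate vector in ℝ⁴ using {E₁₁, E₁₂, E₂₁, E₂₂}.
Row-reduce the matrix whose columns are u₁, u₂, u₃, u₄.
The reduction yields 4 nonzero rows, so the rank is 4.
Since rank = 4 (the number of vectors), the set is linearly independent.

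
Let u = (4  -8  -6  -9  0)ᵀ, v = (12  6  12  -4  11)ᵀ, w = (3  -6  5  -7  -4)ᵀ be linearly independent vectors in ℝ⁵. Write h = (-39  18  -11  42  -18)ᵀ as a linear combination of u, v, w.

Write h = c₁u + … + c₃w and equate components.
The system has the unique solution (c₁, c₂, c₃) = (-3, -2, -1).

h = -3u - 2v - w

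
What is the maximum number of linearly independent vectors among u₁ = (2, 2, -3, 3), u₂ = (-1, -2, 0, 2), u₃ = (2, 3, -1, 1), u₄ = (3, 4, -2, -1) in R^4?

4

Form the matrix with u₁, u₂, u₃, u₄ as columns and reduce.
There are 4 pivot columns, so rank = 4.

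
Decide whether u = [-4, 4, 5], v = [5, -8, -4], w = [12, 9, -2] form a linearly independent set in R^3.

linearly independent

Place the vectors as rows of a 3×3 matrix and reduce to echelon form.
The reduction yields 3 nonzero rows, so the rank is 3.
Since rank = 3 (the number of vectors), the set is linearly independent.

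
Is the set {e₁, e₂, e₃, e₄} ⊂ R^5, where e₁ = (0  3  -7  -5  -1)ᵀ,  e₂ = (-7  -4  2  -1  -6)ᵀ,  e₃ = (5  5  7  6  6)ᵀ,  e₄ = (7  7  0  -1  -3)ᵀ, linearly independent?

linearly independent

Row-reduce the matrix whose columns are e₁, e₂, e₃, e₄.
The reduction yields 4 nonzero rows, so the rank is 4.
Since rank = 4 (the number of vectors), the set is linearly independent.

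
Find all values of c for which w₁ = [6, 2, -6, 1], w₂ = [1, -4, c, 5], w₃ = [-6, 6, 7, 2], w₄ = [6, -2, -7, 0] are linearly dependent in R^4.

c = -8

Dependence holds iff the 4×4 matrix [w₁ w₂ w₃ w₄] is singular.
Cofactor expansion gives det = -24*c - 192.
Solving -24*c - 192 = 0 yields c = -8.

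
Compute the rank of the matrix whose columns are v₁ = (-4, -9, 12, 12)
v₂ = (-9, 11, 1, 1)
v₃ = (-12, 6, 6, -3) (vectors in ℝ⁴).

3

Put the 4×3 matrix [v₁|v₂|v₃] into echelon form.
Reduction leaves 3 leading entries, giving rank 3.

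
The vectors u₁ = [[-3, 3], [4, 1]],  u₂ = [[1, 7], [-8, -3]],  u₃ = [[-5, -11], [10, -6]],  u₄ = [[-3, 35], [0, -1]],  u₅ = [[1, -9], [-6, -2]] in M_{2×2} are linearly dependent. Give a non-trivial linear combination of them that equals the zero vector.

Write each element as a vector in ℝ⁴ using {E₁₁, E₁₂, E₂₁, E₂₂}.
Row-reduce the matrix with u₁, u₂, u₃, u₄, u₅ as columns; the null space gives the coefficients.
One solution (up to scaling) is (1, 2, 0, -1, -2).

u₁ + 2u₂ - u₄ - 2u₅ = 0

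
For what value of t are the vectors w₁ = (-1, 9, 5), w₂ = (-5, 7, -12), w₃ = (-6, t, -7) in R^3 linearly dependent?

Place the vectors as rows of a 3×3 matrix; dependence ⇔ determinant zero.
Expanding, det = 592 - 37*t.
This vanishes exactly when t = 16.

t = 16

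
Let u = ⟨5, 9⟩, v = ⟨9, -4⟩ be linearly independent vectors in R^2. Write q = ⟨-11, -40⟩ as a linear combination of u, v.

q = -4u + v

Solve the system with u, v as columns and q as the right-hand side.
Row-reducing the augmented matrix gives the unique coefficients (c₁, c₂) = (-4, 1).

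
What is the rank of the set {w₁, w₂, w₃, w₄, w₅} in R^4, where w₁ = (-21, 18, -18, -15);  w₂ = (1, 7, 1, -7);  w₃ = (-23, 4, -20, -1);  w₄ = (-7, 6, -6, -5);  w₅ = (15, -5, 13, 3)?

rank 2

Apply Gaussian elimination to the matrix whose rows are w₁, w₂, w₃, w₄, w₅.
Reduction leaves 2 leading entries, giving rank 2.
(With 5 elements in a 4-dimensional space the rank is at most 4.)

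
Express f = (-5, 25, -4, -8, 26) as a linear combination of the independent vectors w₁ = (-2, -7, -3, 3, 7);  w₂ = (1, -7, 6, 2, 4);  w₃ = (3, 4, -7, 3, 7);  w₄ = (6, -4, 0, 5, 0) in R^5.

f = -2w₁ + 3w₂ + 4w₃ - 4w₄

Set up the augmented matrix [w₁ | w₂ | w₃ | w₄ | f] and row-reduce.
The system has the unique solution (c₁, …, c₄) = (-2, 3, 4, -4).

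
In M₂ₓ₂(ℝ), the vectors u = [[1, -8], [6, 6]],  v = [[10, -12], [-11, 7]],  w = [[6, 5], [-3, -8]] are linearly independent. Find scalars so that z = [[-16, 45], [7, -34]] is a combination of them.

z = -2u - 2v + w

Identify each element with its coordinate vector in ℝ⁴ via {E₁₁, E₁₂, E₂₁, E₂₂}.
Write z = a₁u + … + a₃w and equate components.
Row-reducing the augmented matrix gives the unique coefficients (a₁, a₂, a₃) = (-2, -2, 1).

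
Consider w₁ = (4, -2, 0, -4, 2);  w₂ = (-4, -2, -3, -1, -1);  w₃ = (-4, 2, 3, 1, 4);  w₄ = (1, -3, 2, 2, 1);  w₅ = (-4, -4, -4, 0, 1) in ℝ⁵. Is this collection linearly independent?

Row-reduce the matrix whose columns are w₁, w₂, w₃, w₄, w₅.
The reduction yields 5 nonzero rows, so the rank is 5.
Since rank = 5 (the number of vectors), the set is linearly independent.

linearly independent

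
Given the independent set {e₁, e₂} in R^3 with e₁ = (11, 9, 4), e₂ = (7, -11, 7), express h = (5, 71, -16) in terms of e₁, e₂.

Write h = a₁e₁ + a₂e₂ and equate components.
Row-reducing the augmented matrix gives the unique coefficients (a₁, a₂) = (3, -4).

h = 3e₁ - 4e₂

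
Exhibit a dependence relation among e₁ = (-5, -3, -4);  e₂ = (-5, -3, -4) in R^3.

e₁ - e₂ = 0

Solve the homogeneous system with e₁, e₂ as columns by row-reducing the coefficient matrix.
The free variable yields coefficients (1, -1) (any nonzero multiple also works).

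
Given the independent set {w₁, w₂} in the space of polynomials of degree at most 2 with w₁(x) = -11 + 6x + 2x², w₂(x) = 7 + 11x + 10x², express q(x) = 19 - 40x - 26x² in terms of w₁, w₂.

q = -3w₁ - 2w₂

Work in coordinates with respect to the standard basis {1, x, x²}.
Set up the augmented matrix [w₁ | w₂ | q] and row-reduce.
Row-reducing the augmented matrix gives the unique coefficients (α₁, α₂) = (-3, -2).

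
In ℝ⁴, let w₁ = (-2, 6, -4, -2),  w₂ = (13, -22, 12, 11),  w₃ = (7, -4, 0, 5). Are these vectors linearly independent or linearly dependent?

Row-reduce the matrix whose columns are w₁, w₂, w₃.
The reduction yields 2 nonzero rows, so the rank is 2.
Since rank 2 < 3, the set is linearly dependent.

linearly dependent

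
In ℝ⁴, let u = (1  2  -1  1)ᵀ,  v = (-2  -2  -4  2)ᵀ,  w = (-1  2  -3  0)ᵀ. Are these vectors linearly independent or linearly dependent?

Place the vectors as rows of a 3×4 matrix and reduce to echelon form.
The reduction yields 3 nonzero rows, so the rank is 3.
Since rank = 3 (the number of vectors), the set is linearly independent.

linearly independent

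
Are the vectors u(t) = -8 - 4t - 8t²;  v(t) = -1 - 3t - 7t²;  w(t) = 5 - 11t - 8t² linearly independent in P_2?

linearly independent

Write each element as a coordinate vector in ℝ³ using {1, t, t²}.
Row-reduce the matrix whose columns are u, v, w.
The reduction yields 3 nonzero rows, so the rank is 3.
Since rank = 3 (the number of vectors), the set is linearly independent.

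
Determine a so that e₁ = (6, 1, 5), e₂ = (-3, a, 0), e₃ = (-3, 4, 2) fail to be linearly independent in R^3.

a = 2

Place the vectors as rows of a 3×3 matrix; dependence ⇔ determinant zero.
Cofactor expansion gives det = 27*a - 54.
Solving 27*a - 54 = 0 yields a = 2.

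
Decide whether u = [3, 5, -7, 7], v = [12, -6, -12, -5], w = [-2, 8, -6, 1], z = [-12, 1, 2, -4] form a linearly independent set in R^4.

The matrix [u|v|w|z] has determinant 8128.
A nonzero determinant means the columns are linearly independent.

linearly independent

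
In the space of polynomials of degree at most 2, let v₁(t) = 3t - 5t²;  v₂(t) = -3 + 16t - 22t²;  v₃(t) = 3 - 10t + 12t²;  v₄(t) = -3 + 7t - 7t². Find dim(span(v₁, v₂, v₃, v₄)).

Pass to coordinate vectors with respect to the basis {1, t, t²}.
Apply Gaussian elimination to the matrix whose rows are v₁, v₂, v₃, v₄.
The echelon form has 2 nonzero rows, so the rank is 2.
(With 4 elements in a 3-dimensional space the rank is at most 3.)

dim = 2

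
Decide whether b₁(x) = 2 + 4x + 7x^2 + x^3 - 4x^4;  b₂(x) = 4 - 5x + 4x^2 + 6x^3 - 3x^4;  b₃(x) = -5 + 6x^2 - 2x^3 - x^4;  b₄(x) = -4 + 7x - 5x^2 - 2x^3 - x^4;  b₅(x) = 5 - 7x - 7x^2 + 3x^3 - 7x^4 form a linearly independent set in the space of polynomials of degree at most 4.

Write each element as a coordinate vector in ℝ⁵ using {1, x, …, x^4}.
Form the 5×5 matrix with these as columns; its determinant is 22437.
A nonzero determinant means the columns are linearly independent.

linearly independent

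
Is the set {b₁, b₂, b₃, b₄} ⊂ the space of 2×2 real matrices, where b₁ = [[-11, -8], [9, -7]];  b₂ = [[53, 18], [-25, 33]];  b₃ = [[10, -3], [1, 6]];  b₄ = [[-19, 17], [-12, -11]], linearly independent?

Write each element as a coordinate vector in ℝ⁴ using {E₁₁, E₁₂, E₂₁, E₂₂}.
Form the 4×4 matrix with these as columns; its determinant is 0.
A zero determinant means the columns are linearly dependent.

linearly dependent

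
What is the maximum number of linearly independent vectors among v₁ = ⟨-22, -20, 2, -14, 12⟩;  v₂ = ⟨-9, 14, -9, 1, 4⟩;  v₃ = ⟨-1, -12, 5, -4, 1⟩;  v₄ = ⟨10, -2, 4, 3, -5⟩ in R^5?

Put the 5×4 matrix [v₁|v₂|v₃|v₄] into echelon form.
There are 2 pivot columns, so rank = 2.

2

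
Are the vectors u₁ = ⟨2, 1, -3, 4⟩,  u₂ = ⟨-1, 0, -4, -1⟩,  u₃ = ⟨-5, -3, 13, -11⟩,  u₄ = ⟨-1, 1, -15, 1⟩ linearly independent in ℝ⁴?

linearly dependent

Form the 4×4 matrix with these as columns; its determinant is 0.
A zero determinant means the columns are linearly dependent.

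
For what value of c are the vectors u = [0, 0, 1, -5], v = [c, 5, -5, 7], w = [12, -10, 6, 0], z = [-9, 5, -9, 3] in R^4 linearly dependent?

c = -19/3

The vectors are dependent exactly when the determinant of the matrix with rows u, v, w, z vanishes.
Cofactor expansion gives det = 270*c + 1710.
This vanishes exactly when c = -19/3.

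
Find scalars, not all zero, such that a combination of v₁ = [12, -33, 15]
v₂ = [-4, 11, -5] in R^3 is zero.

Set up α₁v₁ + α₂v₂ = 0 and solve the homogeneous system.
The free variable yields coefficients (1, 3) (any nonzero multiple also works).

v₁ + 3v₂ = 0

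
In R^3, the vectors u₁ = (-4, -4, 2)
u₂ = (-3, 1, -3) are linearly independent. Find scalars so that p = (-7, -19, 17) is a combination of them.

p = 4u₁ - 3u₂

Since u₁, u₂ are independent, the coefficients expressing p are uniquely determined by a linear system.
The system has the unique solution (c₁, c₂) = (4, -3).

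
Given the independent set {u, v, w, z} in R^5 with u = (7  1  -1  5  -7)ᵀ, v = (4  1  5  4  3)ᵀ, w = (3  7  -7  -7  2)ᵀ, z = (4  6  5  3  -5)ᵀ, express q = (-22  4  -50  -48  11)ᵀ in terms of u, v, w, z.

q = -u - 4v + 3w - 2z

Solve the system with u, v, w, z as columns and q as the right-hand side.
Back-substitution yields (a₁, …, a₄) = (-1, -4, 3, -2).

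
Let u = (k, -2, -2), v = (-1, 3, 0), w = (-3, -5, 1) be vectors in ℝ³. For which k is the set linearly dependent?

k = 10

Dependence holds iff the 3×3 matrix [u v w] is singular.
Expanding, det = 3*k - 30.
Solving 3*k - 30 = 0 yields k = 10.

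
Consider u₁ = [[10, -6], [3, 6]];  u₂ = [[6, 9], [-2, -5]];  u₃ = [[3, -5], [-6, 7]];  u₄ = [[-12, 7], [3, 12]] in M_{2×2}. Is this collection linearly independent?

Take coordinates with respect to the standard basis {E₁₁, E₁₂, E₂₁, E₂₂}.
Form the 4×4 matrix with these as columns; its determinant is -21377.
A nonzero determinant means the columns are linearly independent.

linearly independent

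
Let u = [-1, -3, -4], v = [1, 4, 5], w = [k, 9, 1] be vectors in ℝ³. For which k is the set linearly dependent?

The set is linearly dependent precisely when det[u; v; w] = 0.
The determinant works out to k + 8.
Setting this to zero gives k = -8.

k = -8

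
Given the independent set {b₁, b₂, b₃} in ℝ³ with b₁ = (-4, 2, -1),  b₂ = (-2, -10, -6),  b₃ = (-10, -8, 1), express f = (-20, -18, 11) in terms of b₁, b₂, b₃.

f = -2b₁ - b₂ + 3b₃

Since b₁, b₂, b₃ are independent, the coefficients expressing f are uniquely determined by a linear system.
The system has the unique solution (a₁, a₂, a₃) = (-2, -1, 3).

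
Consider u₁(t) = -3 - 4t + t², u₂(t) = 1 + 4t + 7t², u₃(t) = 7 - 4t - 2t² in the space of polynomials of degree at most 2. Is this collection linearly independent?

Take coordinates with respect to the standard basis {1, t, t²}.
Form the 3×3 matrix with these as columns; its determinant is -296.
A nonzero determinant means the columns are linearly independent.

linearly independent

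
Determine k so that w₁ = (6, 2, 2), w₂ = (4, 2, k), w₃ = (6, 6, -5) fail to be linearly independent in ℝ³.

k = 1/6

The vectors are dependent exactly when the determinant of the matrix with rows w₁, w₂, w₃ vanishes.
The determinant works out to 4 - 24*k.
This vanishes exactly when k = 1/6.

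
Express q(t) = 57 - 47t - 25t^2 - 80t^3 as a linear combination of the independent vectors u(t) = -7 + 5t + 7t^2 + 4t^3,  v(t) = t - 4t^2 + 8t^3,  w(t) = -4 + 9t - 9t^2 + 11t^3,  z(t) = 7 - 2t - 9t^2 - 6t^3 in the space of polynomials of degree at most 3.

Identify each element with its coordinate vector in ℝ⁴ via {1, t, …, t^3}.
Set up the augmented matrix [u | v | w | z | q] and row-reduce.
The system has the unique solution (c₁, …, c₄) = (-4, -3, -2, 3).

q = -4u - 3v - 2w + 3z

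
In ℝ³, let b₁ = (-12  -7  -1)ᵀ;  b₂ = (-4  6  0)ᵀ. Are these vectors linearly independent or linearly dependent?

linearly independent

Row-reduce the matrix whose columns are b₁, b₂.
The reduction yields 2 nonzero rows, so the rank is 2.
Since rank = 2 (the number of vectors), the set is linearly independent.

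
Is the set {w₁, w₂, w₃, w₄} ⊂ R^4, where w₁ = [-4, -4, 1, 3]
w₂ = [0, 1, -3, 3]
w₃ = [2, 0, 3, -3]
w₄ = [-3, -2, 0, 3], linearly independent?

linearly independent

Place the vectors as rows of a 4×4 matrix and reduce to echelon form.
The reduction yields 4 nonzero rows, so the rank is 4.
Since rank = 4 (the number of vectors), the set is linearly independent.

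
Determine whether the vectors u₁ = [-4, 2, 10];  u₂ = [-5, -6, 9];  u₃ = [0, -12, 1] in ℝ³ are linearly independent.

Form the 3×3 matrix with these as columns; its determinant is 202.
A nonzero determinant means the columns are linearly independent.

linearly independent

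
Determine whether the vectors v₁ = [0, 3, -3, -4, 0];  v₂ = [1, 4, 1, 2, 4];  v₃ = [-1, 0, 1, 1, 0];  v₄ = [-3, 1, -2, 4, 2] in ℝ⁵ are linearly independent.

Row-reduce the matrix whose columns are v₁, v₂, v₃, v₄.
The reduction yields 4 nonzero rows, so the rank is 4.
Since rank = 4 (the number of vectors), the set is linearly independent.

linearly independent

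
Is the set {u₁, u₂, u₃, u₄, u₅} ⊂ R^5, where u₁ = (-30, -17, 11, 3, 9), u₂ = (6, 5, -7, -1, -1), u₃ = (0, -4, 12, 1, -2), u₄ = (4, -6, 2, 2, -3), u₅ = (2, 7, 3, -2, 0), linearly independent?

linearly dependent

Row-reduce the matrix whose columns are u₁, u₂, u₃, u₄, u₅.
The reduction yields 3 nonzero rows, so the rank is 3.
Since rank 3 < 5, the set is linearly dependent.
Indeed u₁ + 5u₂ + 2u₃ = 0.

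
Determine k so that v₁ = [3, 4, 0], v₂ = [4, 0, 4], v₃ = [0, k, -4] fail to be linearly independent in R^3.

k = 16/3

Dependence holds iff the 3×3 matrix [v₁ v₂ v₃] is singular.
The determinant works out to 64 - 12*k.
This vanishes exactly when k = 16/3.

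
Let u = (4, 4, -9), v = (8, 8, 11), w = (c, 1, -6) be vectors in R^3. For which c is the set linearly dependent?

The vectors are dependent exactly when the determinant of the matrix with rows u, v, w vanishes.
Expanding, det = 116*c - 116.
Setting this to zero gives c = 1.

c = 1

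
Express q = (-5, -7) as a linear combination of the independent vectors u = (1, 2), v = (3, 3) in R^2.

Solve the system with u, v as columns and q as the right-hand side.
Row-reducing the augmented matrix gives the unique coefficients (a₁, a₂) = (-2, -1).

q = -2u - v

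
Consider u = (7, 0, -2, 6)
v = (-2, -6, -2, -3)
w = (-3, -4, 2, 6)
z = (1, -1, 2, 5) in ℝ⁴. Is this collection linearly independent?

linearly independent

The matrix [u|v|w|z] has determinant 552.
A nonzero determinant means the columns are linearly independent.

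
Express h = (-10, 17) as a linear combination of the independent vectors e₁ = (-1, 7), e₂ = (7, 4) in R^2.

h = 3e₁ - e₂

Set up the augmented matrix [e₁ | e₂ | h] and row-reduce.
The system has the unique solution (a₁, a₂) = (3, -1).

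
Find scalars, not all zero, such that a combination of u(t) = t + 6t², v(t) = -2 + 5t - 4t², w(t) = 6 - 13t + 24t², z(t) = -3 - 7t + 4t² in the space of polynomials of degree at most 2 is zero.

2u - 3v - w = 0

Pass to coordinate vectors relative to the basis {1, t, t²}.
Row-reduce the matrix with u, v, w, z as columns; the null space gives the coefficients.
The free variable yields coefficients (2, -3, -1, 0) (any nonzero multiple also works).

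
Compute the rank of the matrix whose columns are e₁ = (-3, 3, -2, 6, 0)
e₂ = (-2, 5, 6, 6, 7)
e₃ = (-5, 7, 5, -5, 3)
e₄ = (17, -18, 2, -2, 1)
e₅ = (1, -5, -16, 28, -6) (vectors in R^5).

rank 3

Form the matrix with e₁, e₂, e₃, e₄, e₅ as columns and reduce.
Reduction leaves 3 leading entries, giving rank 3.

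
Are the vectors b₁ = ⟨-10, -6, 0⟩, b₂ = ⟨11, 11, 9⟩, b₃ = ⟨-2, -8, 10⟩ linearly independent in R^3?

linearly independent

Row-reduce the matrix whose columns are b₁, b₂, b₃.
The reduction yields 3 nonzero rows, so the rank is 3.
Since rank = 3 (the number of vectors), the set is linearly independent.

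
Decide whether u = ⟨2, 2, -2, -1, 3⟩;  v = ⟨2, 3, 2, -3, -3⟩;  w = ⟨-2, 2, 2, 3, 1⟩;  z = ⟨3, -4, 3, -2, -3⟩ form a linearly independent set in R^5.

linearly independent

Place the vectors as rows of a 4×5 matrix and reduce to echelon form.
The reduction yields 4 nonzero rows, so the rank is 4.
Since rank = 4 (the number of vectors), the set is linearly independent.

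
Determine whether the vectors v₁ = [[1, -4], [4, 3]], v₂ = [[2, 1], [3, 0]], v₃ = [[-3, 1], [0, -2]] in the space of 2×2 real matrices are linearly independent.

Take coordinates with respect to the standard basis {E₁₁, E₁₂, E₂₁, E₂₂}.
Place the vectors as rows of a 3×4 matrix and reduce to echelon form.
The reduction yields 3 nonzero rows, so the rank is 3.
Since rank = 3 (the number of vectors), the set is linearly independent.

linearly independent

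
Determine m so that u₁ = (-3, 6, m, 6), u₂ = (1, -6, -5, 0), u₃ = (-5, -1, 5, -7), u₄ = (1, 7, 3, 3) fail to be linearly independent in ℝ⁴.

m = -45

Place the vectors as rows of a 4×4 matrix; dependence ⇔ determinant zero.
Expanding, det = -2*m - 90.
Setting this to zero gives m = -45.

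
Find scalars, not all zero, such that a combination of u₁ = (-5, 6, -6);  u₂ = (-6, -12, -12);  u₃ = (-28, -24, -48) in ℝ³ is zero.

Row-reduce the matrix with u₁, u₂, u₃ as columns; the null space gives the coefficients.
One solution (up to scaling) is (2, 3, -1).

2u₁ + 3u₂ - u₃ = 0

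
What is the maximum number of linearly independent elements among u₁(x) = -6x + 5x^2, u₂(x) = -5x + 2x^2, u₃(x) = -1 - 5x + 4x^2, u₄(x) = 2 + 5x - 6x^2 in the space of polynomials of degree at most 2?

Use coordinates relative to {1, x, x^2}.
Form the matrix with u₁, u₂, u₃, u₄ as columns and reduce.
The echelon form has 3 nonzero rows, so the rank is 3.
(With 4 elements in a 3-dimensional space the rank is at most 3.)

3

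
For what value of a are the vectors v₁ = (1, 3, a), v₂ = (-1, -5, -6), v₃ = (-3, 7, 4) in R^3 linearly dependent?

a = 4

Dependence holds iff the 3×3 matrix [v₁ v₂ v₃] is singular.
Cofactor expansion gives det = 88 - 22*a.
Setting this to zero gives a = 4.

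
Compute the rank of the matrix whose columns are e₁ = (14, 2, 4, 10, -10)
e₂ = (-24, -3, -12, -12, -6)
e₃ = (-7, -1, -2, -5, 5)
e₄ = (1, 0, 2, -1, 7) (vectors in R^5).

Form the matrix with e₁, e₂, e₃, e₄ as columns and reduce.
Exactly 2 pivots survive; hence the rank is 2.

2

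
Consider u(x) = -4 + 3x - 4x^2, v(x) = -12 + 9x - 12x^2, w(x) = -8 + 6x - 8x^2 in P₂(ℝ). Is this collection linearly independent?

Take coordinates with respect to the standard basis {1, x, x^2}.
Form the 3×3 matrix with these as columns; its determinant is 0.
A zero determinant means the columns are linearly dependent.

linearly dependent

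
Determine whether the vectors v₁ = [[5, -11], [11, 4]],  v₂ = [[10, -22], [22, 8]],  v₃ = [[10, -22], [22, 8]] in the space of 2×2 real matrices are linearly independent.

Write each element as a coordinate vector in ℝ⁴ using {E₁₁, E₁₂, E₂₁, E₂₂}.
Place the vectors as rows of a 3×4 matrix and reduce to echelon form.
The reduction yields 1 nonzero row, so the rank is 1.
Since rank 1 < 3, the set is linearly dependent.

linearly dependent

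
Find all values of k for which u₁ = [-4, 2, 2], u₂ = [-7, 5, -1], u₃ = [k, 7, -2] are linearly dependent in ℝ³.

Place the vectors as rows of a 3×3 matrix; dependence ⇔ determinant zero.
Expanding, det = -12*k - 114.
This vanishes exactly when k = -19/2.

k = -19/2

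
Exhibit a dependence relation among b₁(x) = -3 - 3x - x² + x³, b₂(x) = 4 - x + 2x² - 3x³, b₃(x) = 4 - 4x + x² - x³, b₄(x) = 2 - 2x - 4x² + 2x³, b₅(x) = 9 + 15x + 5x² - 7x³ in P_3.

3b₁ - 2b₂ + 2b₃ + b₅ = 0

Pass to coordinate vectors relative to the basis {1, x, …, x³}.
Row-reduce the matrix with b₁, b₂, b₃, b₄, b₅ as columns; the null space gives the coefficients.
One solution (up to scaling) is (3, -2, 2, 0, 1).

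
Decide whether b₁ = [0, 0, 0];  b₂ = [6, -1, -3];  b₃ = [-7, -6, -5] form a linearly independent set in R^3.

One of the vectors is the zero vector, so the set is linearly dependent.

linearly dependent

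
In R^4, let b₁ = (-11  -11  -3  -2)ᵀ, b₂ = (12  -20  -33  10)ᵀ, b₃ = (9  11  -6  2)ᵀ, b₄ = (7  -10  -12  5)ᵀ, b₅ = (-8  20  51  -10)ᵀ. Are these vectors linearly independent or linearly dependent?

There are 5 vectors in a 4-dimensional space, so they cannot be linearly independent.

linearly dependent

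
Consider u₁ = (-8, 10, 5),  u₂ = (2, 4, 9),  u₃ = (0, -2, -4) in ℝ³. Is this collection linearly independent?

Row-reduce the matrix whose columns are u₁, u₂, u₃.
The reduction yields 3 nonzero rows, so the rank is 3.
Since rank = 3 (the number of vectors), the set is linearly independent.

linearly independent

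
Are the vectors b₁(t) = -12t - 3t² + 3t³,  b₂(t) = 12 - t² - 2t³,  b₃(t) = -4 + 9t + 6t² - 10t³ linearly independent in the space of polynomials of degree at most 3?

Write each element as a coordinate vector in ℝ⁴ using {1, t, …, t³}.
Row-reduce the matrix whose columns are b₁, b₂, b₃.
The reduction yields 3 nonzero rows, so the rank is 3.
Since rank = 3 (the number of vectors), the set is linearly independent.

linearly independent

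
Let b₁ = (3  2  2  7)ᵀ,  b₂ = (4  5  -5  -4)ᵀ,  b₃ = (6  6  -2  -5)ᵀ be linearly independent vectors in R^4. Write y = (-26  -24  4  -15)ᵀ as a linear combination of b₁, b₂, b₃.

Solve the system with b₁, b₂, b₃ as columns and y as the right-hand side.
Row-reducing the augmented matrix gives the unique coefficients (α₁, α₂, α₃) = (-4, -2, -1).

y = -4b₁ - 2b₂ - b₃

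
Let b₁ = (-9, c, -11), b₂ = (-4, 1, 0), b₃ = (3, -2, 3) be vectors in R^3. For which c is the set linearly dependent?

c = 41/6

The vectors are dependent exactly when the determinant of the matrix with rows b₁, b₂, b₃ vanishes.
Expanding, det = 12*c - 82.
Setting this to zero gives c = 41/6.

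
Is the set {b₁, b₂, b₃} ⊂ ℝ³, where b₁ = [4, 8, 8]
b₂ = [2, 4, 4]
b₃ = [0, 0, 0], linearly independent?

linearly dependent

One of the vectors is the zero vector, so the set is linearly dependent.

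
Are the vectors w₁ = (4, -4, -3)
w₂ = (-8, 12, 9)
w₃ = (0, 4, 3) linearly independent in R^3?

linearly dependent

Place the vectors as rows of a 3×3 matrix and reduce to echelon form.
The reduction yields 2 nonzero rows, so the rank is 2.
Since rank 2 < 3, the set is linearly dependent.
Indeed 2w₁ + w₂ - w₃ = 0.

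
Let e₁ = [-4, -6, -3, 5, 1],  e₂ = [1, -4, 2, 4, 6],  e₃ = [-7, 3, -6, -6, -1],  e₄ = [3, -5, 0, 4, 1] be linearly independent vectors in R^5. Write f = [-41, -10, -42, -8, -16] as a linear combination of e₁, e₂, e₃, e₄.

f = 4e₁ - 3e₂ + 4e₃ + 2e₄

Solve the system with e₁, e₂, e₃, e₄ as columns and f as the right-hand side.
Back-substitution yields (c₁, …, c₄) = (4, -3, 4, 2).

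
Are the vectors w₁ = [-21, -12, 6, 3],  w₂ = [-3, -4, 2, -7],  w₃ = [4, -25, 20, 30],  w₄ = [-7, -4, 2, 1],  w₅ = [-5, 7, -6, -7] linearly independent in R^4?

linearly dependent

There are 5 vectors in a 4-dimensional space, so they cannot be linearly independent.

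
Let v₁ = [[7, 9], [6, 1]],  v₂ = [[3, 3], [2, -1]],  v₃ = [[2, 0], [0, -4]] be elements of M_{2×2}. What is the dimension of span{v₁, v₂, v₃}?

dim = 2

Use coordinates relative to {E₁₁, E₁₂, E₂₁, E₂₂}.
Form the matrix with v₁, v₂, v₃ as columns and reduce.
The echelon form has 2 nonzero rows, so the rank is 2.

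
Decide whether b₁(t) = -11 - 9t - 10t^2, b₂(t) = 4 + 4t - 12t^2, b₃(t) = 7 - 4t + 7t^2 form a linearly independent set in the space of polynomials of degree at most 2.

Write each element as a coordinate vector in ℝ³ using {1, t, t^2}.
Row-reduce the matrix whose columns are b₁, b₂, b₃.
The reduction yields 3 nonzero rows, so the rank is 3.
Since rank = 3 (the number of vectors), the set is linearly independent.

linearly independent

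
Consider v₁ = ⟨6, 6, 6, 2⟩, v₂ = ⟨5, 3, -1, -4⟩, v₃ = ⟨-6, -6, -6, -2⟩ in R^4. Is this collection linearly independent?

linearly dependent

Row-reduce the matrix whose columns are v₁, v₂, v₃.
The reduction yields 2 nonzero rows, so the rank is 2.
Since rank 2 < 3, the set is linearly dependent.
Indeed v₁ + v₃ = 0.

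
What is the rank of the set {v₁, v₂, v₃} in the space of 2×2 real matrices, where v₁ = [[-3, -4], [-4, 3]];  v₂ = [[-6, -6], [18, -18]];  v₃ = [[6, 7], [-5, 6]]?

Pass to coordinate vectors with respect to the basis {E₁₁, E₁₂, E₂₁, E₂₂}.
Apply Gaussian elimination to the matrix whose rows are v₁, v₂, v₃.
There are 2 pivot columns, so rank = 2.

rank 2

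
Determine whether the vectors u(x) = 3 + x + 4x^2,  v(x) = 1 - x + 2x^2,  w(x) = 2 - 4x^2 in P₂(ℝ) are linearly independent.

Write each element as a coordinate vector in ℝ³ using {1, x, x^2}.
Form the 3×3 matrix with these as columns; its determinant is 28.
A nonzero determinant means the columns are linearly independent.

linearly independent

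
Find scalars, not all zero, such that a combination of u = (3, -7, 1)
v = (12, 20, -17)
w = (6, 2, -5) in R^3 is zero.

Write the vectors as columns of a matrix and find a nonzero vector in its null space.
The free variable yields coefficients (2, 1, -3) (any nonzero multiple also works).

2u + v - 3w = 0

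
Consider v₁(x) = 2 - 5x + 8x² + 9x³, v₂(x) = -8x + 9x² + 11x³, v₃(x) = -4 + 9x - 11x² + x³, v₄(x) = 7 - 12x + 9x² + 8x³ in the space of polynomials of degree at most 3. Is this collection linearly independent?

Take coordinates with respect to the standard basis {1, x, …, x³}.
Form the 4×4 matrix with these as columns; its determinant is -2625.
A nonzero determinant means the columns are linearly independent.

linearly independent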